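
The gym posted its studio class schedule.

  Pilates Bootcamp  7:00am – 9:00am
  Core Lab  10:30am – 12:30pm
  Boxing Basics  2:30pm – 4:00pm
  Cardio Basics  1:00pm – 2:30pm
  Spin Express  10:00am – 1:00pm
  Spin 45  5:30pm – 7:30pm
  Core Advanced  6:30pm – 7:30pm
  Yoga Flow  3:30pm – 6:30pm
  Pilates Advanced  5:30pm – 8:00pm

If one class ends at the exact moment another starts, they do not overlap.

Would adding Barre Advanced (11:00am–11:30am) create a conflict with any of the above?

Yes — it overlaps Core Lab, Spin Express

Pilates Bootcamp: ends 9:00am at or before Barre Advanced starts 11:00am → clear.
Spin Express: starts 10:00am before Barre Advanced ends 11:30am, and ends 1:00pm after Barre Advanced starts 11:00am → overlap.
Core Lab: starts 10:30am before Barre Advanced ends 11:30am, and ends 12:30pm after Barre Advanced starts 11:00am → overlap.
Cardio Basics: starts 1:00pm at or after Barre Advanced ends 11:30am → clear.
Boxing Basics: starts 2:30pm at or after Barre Advanced ends 11:30am → clear.
Yoga Flow: starts 3:30pm at or after Barre Advanced ends 11:30am → clear.
Spin 45: starts 5:30pm at or after Barre Advanced ends 11:30am → clear.
Pilates Advanced: starts 5:30pm at or after Barre Advanced ends 11:30am → clear.
Core Advanced: starts 6:30pm at or after Barre Advanced ends 11:30am → clear.
Barre Advanced overlaps Core Lab, Spin Express.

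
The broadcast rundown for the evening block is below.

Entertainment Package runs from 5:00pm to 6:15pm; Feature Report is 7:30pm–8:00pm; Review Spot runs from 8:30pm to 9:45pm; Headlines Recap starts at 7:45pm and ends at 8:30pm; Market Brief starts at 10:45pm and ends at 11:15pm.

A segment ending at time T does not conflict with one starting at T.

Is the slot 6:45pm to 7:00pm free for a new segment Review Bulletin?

Entertainment Package: ends 6:15pm at or before Review Bulletin starts 6:45pm → clear.
Feature Report: starts 7:30pm at or after Review Bulletin ends 7:00pm → clear.
Headlines Recap: starts 7:45pm at or after Review Bulletin ends 7:00pm → clear.
Review Spot: starts 8:30pm at or after Review Bulletin ends 7:00pm → clear.
Market Brief: starts 10:45pm at or after Review Bulletin ends 7:00pm → clear.

Yes — the slot is free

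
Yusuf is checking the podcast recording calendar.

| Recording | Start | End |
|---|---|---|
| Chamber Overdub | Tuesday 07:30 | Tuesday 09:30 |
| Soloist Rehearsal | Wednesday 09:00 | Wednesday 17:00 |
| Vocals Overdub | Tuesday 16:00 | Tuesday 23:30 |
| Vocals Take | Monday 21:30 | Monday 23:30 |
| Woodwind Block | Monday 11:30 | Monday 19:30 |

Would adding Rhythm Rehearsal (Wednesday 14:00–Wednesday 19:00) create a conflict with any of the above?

Yes — it overlaps Soloist Rehearsal

Woodwind Block: ends Monday 19:30 at or before Rhythm Rehearsal starts Wednesday 14:00 → clear.
Vocals Take: ends Monday 23:30 at or before Rhythm Rehearsal starts Wednesday 14:00 → clear.
Chamber Overdub: ends Tuesday 09:30 at or before Rhythm Rehearsal starts Wednesday 14:00 → clear.
Vocals Overdub: ends Tuesday 23:30 at or before Rhythm Rehearsal starts Wednesday 14:00 → clear.
Soloist Rehearsal: starts Wednesday 09:00 before Rhythm Rehearsal ends Wednesday 19:00, and ends Wednesday 17:00 after Rhythm Rehearsal starts Wednesday 14:00 → overlap.
Rhythm Rehearsal overlaps Soloist Rehearsal.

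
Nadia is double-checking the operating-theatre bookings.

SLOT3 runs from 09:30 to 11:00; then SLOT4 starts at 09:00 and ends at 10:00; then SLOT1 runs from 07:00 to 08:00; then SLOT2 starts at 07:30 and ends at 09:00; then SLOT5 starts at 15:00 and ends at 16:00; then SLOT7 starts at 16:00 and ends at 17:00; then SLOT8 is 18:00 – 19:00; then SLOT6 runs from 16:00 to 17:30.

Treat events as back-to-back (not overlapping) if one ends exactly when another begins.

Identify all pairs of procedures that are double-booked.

SLOT1 & SLOT2, SLOT3 & SLOT4, SLOT6 & SLOT7

Check each pair: they overlap iff neither finishes before the other starts.
Sorted by start: SLOT1, SLOT2, SLOT4, SLOT3, SLOT5, SLOT6, SLOT7, SLOT8.
SLOT2 starts before SLOT1 ends → SLOT1 and SLOT2 overlap.
SLOT4 starts after SLOT1 ends — done with SLOT1.
SLOT4 starts exactly when SLOT2 ends (back-to-back, no overlap) — done with SLOT2.
SLOT3 starts before SLOT4 ends → SLOT4 and SLOT3 overlap.
SLOT5 starts after SLOT4 ends — done with SLOT4.
SLOT5 starts after SLOT3 ends — done with SLOT3.
SLOT6 starts exactly when SLOT5 ends (back-to-back, no overlap) — done with SLOT5.
SLOT7 starts before SLOT6 ends → SLOT6 and SLOT7 overlap.
SLOT8 starts after SLOT6 ends.
SLOT8 starts after SLOT7 ends.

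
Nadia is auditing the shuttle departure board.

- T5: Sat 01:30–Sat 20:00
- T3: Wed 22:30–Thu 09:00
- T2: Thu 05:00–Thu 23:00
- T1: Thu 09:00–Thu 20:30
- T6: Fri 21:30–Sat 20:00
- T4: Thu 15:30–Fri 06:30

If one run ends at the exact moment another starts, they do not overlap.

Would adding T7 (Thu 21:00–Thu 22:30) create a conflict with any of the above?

Yes — it overlaps T2, T4

T3: ends Thu 09:00 at or before T7 starts Thu 21:00 → clear.
T2: starts Thu 05:00 before T7 ends Thu 22:30, and ends Thu 23:00 after T7 starts Thu 21:00 → overlap.
T1: ends Thu 20:30 at or before T7 starts Thu 21:00 → clear.
T4: starts Thu 15:30 before T7 ends Thu 22:30, and ends Fri 06:30 after T7 starts Thu 21:00 → overlap.
T6: starts Fri 21:30 at or after T7 ends Thu 22:30 → clear.
T5: starts Sat 01:30 at or after T7 ends Thu 22:30 → clear.
T7 overlaps T2, T4.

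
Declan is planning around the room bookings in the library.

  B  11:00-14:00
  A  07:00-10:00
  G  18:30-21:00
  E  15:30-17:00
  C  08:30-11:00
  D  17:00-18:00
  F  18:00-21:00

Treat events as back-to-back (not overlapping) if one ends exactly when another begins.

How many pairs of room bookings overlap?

2

Sorted by start: A, C, B, E, D, F, G.
C starts before A ends → A and C overlap.
B starts after A ends — done with A.
B starts exactly when C ends (back-to-back, no overlap) — done with C.
E starts after B ends — done with B.
D starts exactly when E ends (back-to-back, no overlap) — done with E.
F starts exactly when D ends (back-to-back, no overlap) — done with D.
G starts before F ends → F and G overlap.
Overlapping pairs: A & C, F & G — 2 in total.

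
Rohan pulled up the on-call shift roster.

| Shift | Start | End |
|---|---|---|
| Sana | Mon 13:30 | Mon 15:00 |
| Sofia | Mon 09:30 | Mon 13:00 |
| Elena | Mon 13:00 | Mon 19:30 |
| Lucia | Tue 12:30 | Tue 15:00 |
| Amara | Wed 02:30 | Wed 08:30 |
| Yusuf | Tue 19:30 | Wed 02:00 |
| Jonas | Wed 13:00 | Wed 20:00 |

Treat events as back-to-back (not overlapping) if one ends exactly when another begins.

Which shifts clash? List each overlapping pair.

Elena & Sana

Sorted by start: Sofia, Elena, Sana, Lucia, Yusuf, Amara, Jonas.
Elena starts exactly when Sofia ends (back-to-back, no overlap); Sofia is clear from here.
Sana starts before Elena ends → Elena and Sana overlap.
Lucia starts after Elena ends; Elena is clear from here.
Lucia starts after Sana ends; Sana is clear from here.
Yusuf starts after Lucia ends; Lucia is clear from here.
Amara starts after Yusuf ends; Yusuf is clear from here.
Jonas starts after Amara ends.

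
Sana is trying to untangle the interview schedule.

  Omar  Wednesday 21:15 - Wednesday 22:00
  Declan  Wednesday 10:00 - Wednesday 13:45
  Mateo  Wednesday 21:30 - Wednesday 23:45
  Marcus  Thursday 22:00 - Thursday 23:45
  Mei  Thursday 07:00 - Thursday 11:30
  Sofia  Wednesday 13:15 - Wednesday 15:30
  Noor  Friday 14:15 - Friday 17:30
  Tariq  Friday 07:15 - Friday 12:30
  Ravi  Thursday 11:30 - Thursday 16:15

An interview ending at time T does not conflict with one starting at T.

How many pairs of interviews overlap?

Sorted by start: Declan, Sofia, Omar, Mateo, Mei, Ravi, Marcus, Tariq, Noor.
Sofia starts before Declan ends → Declan and Sofia overlap.
Omar starts after Declan ends, so Declan has no further overlaps.
Omar starts after Sofia ends, so Sofia has no further overlaps.
Mateo starts before Omar ends → Omar and Mateo overlap.
Mei starts after Omar ends, so Omar has no further overlaps.
Mei starts after Mateo ends, so Mateo has no further overlaps.
Ravi starts exactly when Mei ends (back-to-back, no overlap), so Mei has no further overlaps.
Marcus starts after Ravi ends, so Ravi has no further overlaps.
Tariq starts after Marcus ends, so Marcus has no further overlaps.
Noor starts after Tariq ends.
Overlapping pairs: Declan & Sofia, Mateo & Omar — 2 in total.

2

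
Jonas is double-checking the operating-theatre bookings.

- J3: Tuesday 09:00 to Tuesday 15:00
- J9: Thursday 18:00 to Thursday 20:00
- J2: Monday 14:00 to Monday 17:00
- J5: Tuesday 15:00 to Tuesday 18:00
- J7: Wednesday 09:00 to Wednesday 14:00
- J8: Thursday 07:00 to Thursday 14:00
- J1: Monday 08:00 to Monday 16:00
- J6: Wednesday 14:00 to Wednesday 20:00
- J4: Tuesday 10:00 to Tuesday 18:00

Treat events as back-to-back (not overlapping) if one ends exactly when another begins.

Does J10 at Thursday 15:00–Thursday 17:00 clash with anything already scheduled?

J1: ends Monday 16:00 at or before J10 starts Thursday 15:00 → clear.
J2: ends Monday 17:00 at or before J10 starts Thursday 15:00 → clear.
J3: ends Tuesday 15:00 at or before J10 starts Thursday 15:00 → clear.
J4: ends Tuesday 18:00 at or before J10 starts Thursday 15:00 → clear.
J5: ends Tuesday 18:00 at or before J10 starts Thursday 15:00 → clear.
J7: ends Wednesday 14:00 at or before J10 starts Thursday 15:00 → clear.
J6: ends Wednesday 20:00 at or before J10 starts Thursday 15:00 → clear.
J8: ends Thursday 14:00 at or before J10 starts Thursday 15:00 → clear.
J9: starts Thursday 18:00 at or after J10 ends Thursday 17:00 → clear.

No — it doesn't clash with anything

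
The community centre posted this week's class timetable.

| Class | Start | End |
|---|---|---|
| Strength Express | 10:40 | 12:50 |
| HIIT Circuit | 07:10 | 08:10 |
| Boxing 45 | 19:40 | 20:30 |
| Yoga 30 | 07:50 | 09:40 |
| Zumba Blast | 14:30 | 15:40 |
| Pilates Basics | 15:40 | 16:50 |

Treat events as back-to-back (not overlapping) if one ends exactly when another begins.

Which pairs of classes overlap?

Check each pair: they overlap iff neither finishes before the other starts.
Sorted by start: HIIT Circuit, Yoga 30, Strength Express, Zumba Blast, Pilates Basics, Boxing 45.
Yoga 30 starts before HIIT Circuit ends → HIIT Circuit and Yoga 30 overlap.
Strength Express starts after HIIT Circuit ends; HIIT Circuit is clear from here.
Strength Express starts after Yoga 30 ends; Yoga 30 is clear from here.
Zumba Blast starts after Strength Express ends; Strength Express is clear from here.
Pilates Basics starts exactly when Zumba Blast ends (back-to-back, no overlap); Zumba Blast is clear from here.
Boxing 45 starts after Pilates Basics ends.

HIIT Circuit & Yoga 30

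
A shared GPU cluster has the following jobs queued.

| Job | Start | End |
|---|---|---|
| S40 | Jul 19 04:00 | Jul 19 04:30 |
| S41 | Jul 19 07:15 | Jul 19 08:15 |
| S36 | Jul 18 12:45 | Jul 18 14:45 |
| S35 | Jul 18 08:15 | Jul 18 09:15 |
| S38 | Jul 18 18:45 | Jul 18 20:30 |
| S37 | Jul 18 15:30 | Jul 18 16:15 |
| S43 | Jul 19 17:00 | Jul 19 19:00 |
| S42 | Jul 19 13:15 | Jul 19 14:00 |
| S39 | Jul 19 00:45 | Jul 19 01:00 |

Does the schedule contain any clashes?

No

Sorted by start: S35, S36, S37, S38, S39, S40, S41, S42, S43.
S36 starts after S35 ends; S35 is clear from here.
S37 starts after S36 ends; S36 is clear from here.
S38 starts after S37 ends; S37 is clear from here.
S39 starts after S38 ends; S38 is clear from here.
S40 starts after S39 ends; S39 is clear from here.
S41 starts after S40 ends; S40 is clear from here.
S42 starts after S41 ends; S41 is clear from here.
S43 starts after S42 ends.
Every pair is clear; the schedule has no overlaps.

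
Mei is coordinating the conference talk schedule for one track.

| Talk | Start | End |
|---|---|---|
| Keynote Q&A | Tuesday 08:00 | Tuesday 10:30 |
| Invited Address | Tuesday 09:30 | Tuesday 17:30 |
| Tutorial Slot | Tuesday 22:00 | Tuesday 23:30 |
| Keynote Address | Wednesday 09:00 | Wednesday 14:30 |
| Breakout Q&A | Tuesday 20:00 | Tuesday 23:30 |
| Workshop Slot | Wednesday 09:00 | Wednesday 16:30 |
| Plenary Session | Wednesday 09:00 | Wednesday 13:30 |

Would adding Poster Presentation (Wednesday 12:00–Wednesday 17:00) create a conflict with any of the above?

Keynote Q&A: ends Tuesday 10:30 at or before Poster Presentation starts Wednesday 12:00 → clear.
Invited Address: ends Tuesday 17:30 at or before Poster Presentation starts Wednesday 12:00 → clear.
Breakout Q&A: ends Tuesday 23:30 at or before Poster Presentation starts Wednesday 12:00 → clear.
Tutorial Slot: ends Tuesday 23:30 at or before Poster Presentation starts Wednesday 12:00 → clear.
Keynote Address: starts Wednesday 09:00 before Poster Presentation ends Wednesday 17:00, and ends Wednesday 14:30 after Poster Presentation starts Wednesday 12:00 → overlap.
Workshop Slot: starts Wednesday 09:00 before Poster Presentation ends Wednesday 17:00, and ends Wednesday 16:30 after Poster Presentation starts Wednesday 12:00 → overlap.
Plenary Session: starts Wednesday 09:00 before Poster Presentation ends Wednesday 17:00, and ends Wednesday 13:30 after Poster Presentation starts Wednesday 12:00 → overlap.
Poster Presentation overlaps Keynote Address, Workshop Slot, Plenary Session.

Yes — it overlaps Keynote Address, Plenary Session, Workshop Slot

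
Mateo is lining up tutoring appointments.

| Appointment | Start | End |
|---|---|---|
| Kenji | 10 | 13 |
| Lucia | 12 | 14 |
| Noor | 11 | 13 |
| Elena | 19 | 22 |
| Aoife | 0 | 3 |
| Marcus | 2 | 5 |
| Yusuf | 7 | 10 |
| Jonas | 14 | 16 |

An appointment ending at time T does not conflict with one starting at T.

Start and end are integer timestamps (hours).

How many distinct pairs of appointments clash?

4

Sorted by start: Aoife, Marcus, Yusuf, Kenji, Noor, Lucia, Jonas, Elena.
Marcus starts before Aoife ends → Aoife and Marcus overlap.
Yusuf starts after Aoife ends — done with Aoife.
Yusuf starts after Marcus ends — done with Marcus.
Kenji starts exactly when Yusuf ends (back-to-back, no overlap) — done with Yusuf.
Noor starts before Kenji ends → Kenji and Noor overlap.
Lucia starts before Kenji ends → Kenji and Lucia overlap.
Jonas starts after Kenji ends — done with Kenji.
Lucia starts before Noor ends → Noor and Lucia overlap.
Jonas starts after Noor ends — done with Noor.
Jonas starts exactly when Lucia ends (back-to-back, no overlap) — done with Lucia.
Elena starts after Jonas ends.
Overlapping pairs: Aoife & Marcus, Kenji & Lucia, Kenji & Noor, Lucia & Noor — 4 in total.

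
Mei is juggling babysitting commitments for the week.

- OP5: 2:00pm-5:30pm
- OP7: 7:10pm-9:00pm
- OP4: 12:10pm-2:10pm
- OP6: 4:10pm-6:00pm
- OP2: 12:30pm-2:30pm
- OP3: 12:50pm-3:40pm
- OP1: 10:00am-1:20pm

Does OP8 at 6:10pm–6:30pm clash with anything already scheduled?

OP1: ends 1:20pm at or before OP8 starts 6:10pm → clear.
OP4: ends 2:10pm at or before OP8 starts 6:10pm → clear.
OP2: ends 2:30pm at or before OP8 starts 6:10pm → clear.
OP3: ends 3:40pm at or before OP8 starts 6:10pm → clear.
OP5: ends 5:30pm at or before OP8 starts 6:10pm → clear.
OP6: ends 6:00pm at or before OP8 starts 6:10pm → clear.
OP7: starts 7:10pm at or after OP8 ends 6:30pm → clear.

No — it doesn't clash with anything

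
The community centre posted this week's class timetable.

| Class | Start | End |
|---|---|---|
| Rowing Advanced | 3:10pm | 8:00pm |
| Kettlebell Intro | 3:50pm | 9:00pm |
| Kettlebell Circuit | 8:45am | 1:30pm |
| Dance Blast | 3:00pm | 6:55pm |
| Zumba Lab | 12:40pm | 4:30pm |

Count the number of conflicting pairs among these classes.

Sorted by start: Kettlebell Circuit, Zumba Lab, Dance Blast, Rowing Advanced, Kettlebell Intro.
Zumba Lab starts before Kettlebell Circuit ends → Kettlebell Circuit and Zumba Lab overlap.
Dance Blast starts after Kettlebell Circuit ends, so nothing later overlaps Kettlebell Circuit either.
Dance Blast starts before Zumba Lab ends → Zumba Lab and Dance Blast overlap.
Rowing Advanced starts before Zumba Lab ends → Zumba Lab and Rowing Advanced overlap.
Kettlebell Intro starts before Zumba Lab ends → Zumba Lab and Kettlebell Intro overlap.
Rowing Advanced starts before Dance Blast ends → Dance Blast and Rowing Advanced overlap.
Kettlebell Intro starts before Dance Blast ends → Dance Blast and Kettlebell Intro overlap.
Kettlebell Intro starts before Rowing Advanced ends → Rowing Advanced and Kettlebell Intro overlap.
Overlapping pairs: Dance Blast & Kettlebell Intro, Dance Blast & Rowing Advanced, Dance Blast & Zumba Lab, Kettlebell Circuit & Zumba Lab, Kettlebell Intro & Rowing Advanced, Kettlebell Intro & Zumba Lab, Rowing Advanced & Zumba Lab — 7 in total.

7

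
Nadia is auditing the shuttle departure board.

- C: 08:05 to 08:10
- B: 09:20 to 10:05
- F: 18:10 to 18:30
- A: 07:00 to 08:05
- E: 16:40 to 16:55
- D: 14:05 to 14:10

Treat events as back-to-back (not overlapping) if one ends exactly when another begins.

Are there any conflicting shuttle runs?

Sorted by start: A, C, B, D, E, F.
C starts exactly when A ends (back-to-back, no overlap), so nothing later overlaps A either.
B starts after C ends, so nothing later overlaps C either.
D starts after B ends, so nothing later overlaps B either.
E starts after D ends, so nothing later overlaps D either.
F starts after E ends.
Every pair is clear; the schedule has no overlaps.

No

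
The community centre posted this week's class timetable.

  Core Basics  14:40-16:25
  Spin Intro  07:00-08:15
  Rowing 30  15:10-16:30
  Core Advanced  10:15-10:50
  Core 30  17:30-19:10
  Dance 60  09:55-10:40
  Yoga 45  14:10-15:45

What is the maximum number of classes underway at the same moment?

Walk through starts and ends in time order (an end at T is processed before a start at T):
07:00 start Spin Intro → 1
08:15 end Spin Intro → 0
09:55 start Dance 60 → 1
10:15 start Core Advanced → 2
10:40 end Dance 60 → 1
10:50 end Core Advanced → 0
14:10 start Yoga 45 → 1
14:40 start Core Basics → 2
15:10 start Rowing 30 → 3
15:45 end Yoga 45 → 2
16:25 end Core Basics → 1
16:30 end Rowing 30 → 0
17:30 start Core 30 → 1
19:10 end Core 30 → 0
Peak is 3, at 15:10 (Core Basics, Rowing 30, Yoga 45).

3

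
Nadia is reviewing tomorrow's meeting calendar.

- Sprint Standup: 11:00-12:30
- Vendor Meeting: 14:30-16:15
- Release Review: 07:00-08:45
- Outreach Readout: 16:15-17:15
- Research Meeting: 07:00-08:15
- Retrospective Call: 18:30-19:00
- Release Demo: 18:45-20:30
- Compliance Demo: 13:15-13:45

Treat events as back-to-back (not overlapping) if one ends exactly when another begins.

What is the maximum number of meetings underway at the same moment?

2

Sort all start/end points and keep a running count:
07:00 start Release Review → 1
07:00 start Research Meeting → 2
08:15 end Research Meeting → 1
08:45 end Release Review → 0
11:00 start Sprint Standup → 1
12:30 end Sprint Standup → 0
13:15 start Compliance Demo → 1
13:45 end Compliance Demo → 0
14:30 start Vendor Meeting → 1
16:15 end Vendor Meeting → 0
16:15 start Outreach Readout → 1
17:15 end Outreach Readout → 0
18:30 start Retrospective Call → 1
18:45 start Release Demo → 2
19:00 end Retrospective Call → 1
20:30 end Release Demo → 0
Peak is 2, at 07:00 (Release Review, Research Meeting).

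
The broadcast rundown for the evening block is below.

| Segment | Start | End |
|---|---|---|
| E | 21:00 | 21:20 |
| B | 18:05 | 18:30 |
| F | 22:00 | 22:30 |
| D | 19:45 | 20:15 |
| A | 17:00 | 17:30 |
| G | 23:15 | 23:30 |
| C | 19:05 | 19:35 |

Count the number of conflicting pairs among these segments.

Sorted by start: A, B, C, D, E, F, G.
B starts after A ends — done with A.
C starts after B ends — done with B.
D starts after C ends — done with C.
E starts after D ends — done with D.
F starts after E ends — done with E.
G starts after F ends.
No pair overlaps.

0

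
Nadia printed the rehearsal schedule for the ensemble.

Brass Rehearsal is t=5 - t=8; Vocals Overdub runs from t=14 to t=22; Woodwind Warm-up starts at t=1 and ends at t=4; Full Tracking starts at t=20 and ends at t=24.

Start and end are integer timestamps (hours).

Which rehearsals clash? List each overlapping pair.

Full Tracking & Vocals Overdub

Sorted by start: Woodwind Warm-up, Brass Rehearsal, Vocals Overdub, Full Tracking.
Brass Rehearsal starts after Woodwind Warm-up ends; Woodwind Warm-up is clear from here.
Vocals Overdub starts after Brass Rehearsal ends; Brass Rehearsal is clear from here.
Full Tracking starts before Vocals Overdub ends → Vocals Overdub and Full Tracking overlap.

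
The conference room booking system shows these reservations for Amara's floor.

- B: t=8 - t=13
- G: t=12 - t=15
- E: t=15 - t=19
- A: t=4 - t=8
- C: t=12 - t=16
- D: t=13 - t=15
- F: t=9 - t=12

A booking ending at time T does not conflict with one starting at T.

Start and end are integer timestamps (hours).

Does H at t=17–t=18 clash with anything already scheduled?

Yes — it overlaps E

A: ends t=8 at or before H starts t=17 → clear.
B: ends t=13 at or before H starts t=17 → clear.
F: ends t=12 at or before H starts t=17 → clear.
C: ends t=16 at or before H starts t=17 → clear.
G: ends t=15 at or before H starts t=17 → clear.
D: ends t=15 at or before H starts t=17 → clear.
E: starts t=15 before H ends t=18, and ends t=19 after H starts t=17 → overlap.
H overlaps E.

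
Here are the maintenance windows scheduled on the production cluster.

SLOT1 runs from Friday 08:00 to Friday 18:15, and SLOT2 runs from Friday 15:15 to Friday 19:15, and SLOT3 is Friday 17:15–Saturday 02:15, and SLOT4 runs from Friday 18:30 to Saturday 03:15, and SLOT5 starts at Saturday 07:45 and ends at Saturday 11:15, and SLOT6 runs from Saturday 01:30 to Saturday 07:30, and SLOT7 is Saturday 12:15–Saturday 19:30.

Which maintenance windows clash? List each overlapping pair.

Sorted by start: SLOT1, SLOT2, SLOT3, SLOT4, SLOT6, SLOT5, SLOT7.
SLOT2 starts before SLOT1 ends → SLOT1 and SLOT2 overlap.
SLOT3 starts before SLOT1 ends → SLOT1 and SLOT3 overlap.
SLOT4 starts after SLOT1 ends, so SLOT1 has no further overlaps.
SLOT3 starts before SLOT2 ends → SLOT2 and SLOT3 overlap.
SLOT4 starts before SLOT2 ends → SLOT2 and SLOT4 overlap.
SLOT6 starts after SLOT2 ends, so SLOT2 has no further overlaps.
SLOT4 starts before SLOT3 ends → SLOT3 and SLOT4 overlap.
SLOT6 starts before SLOT3 ends → SLOT3 and SLOT6 overlap.
SLOT5 starts after SLOT3 ends, so SLOT3 has no further overlaps.
SLOT6 starts before SLOT4 ends → SLOT4 and SLOT6 overlap.
SLOT5 starts after SLOT4 ends, so SLOT4 has no further overlaps.
SLOT5 starts after SLOT6 ends, so SLOT6 has no further overlaps.
SLOT7 starts after SLOT5 ends.

SLOT1 & SLOT2, SLOT1 & SLOT3, SLOT2 & SLOT3, SLOT2 & SLOT4, SLOT3 & SLOT4, SLOT3 & SLOT6, SLOT4 & SLOT6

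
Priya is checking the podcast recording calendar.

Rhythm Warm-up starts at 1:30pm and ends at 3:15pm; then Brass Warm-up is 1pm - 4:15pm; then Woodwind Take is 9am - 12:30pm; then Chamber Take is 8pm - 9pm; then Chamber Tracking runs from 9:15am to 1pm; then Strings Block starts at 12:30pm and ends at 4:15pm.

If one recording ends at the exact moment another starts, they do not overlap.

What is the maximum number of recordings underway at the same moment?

3

Walk through starts and ends in time order (an end at T is processed before a start at T):
9am start Woodwind Take → 1
9:15am start Chamber Tracking → 2
12:30pm end Woodwind Take → 1
12:30pm start Strings Block → 2
1pm end Chamber Tracking → 1
1pm start Brass Warm-up → 2
1:30pm start Rhythm Warm-up → 3
3:15pm end Rhythm Warm-up → 2
4:15pm end Brass Warm-up → 1
4:15pm end Strings Block → 0
8pm start Chamber Take → 1
9pm end Chamber Take → 0
Peak is 3, at 1:30pm (Brass Warm-up, Rhythm Warm-up, Strings Block).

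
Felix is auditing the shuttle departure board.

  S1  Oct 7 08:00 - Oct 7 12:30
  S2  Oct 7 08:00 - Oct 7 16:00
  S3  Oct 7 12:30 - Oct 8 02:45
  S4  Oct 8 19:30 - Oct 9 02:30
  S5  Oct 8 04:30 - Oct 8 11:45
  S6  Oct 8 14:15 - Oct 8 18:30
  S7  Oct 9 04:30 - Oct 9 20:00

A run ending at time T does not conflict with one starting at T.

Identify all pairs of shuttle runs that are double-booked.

S1 & S2, S2 & S3

Sorted by start: S1, S2, S3, S5, S6, S4, S7.
S2 starts before S1 ends → S1 and S2 overlap.
S3 starts exactly when S1 ends (back-to-back, no overlap), so S1 has no further overlaps.
S3 starts before S2 ends → S2 and S3 overlap.
S5 starts after S2 ends, so S2 has no further overlaps.
S5 starts after S3 ends, so S3 has no further overlaps.
S6 starts after S5 ends, so S5 has no further overlaps.
S4 starts after S6 ends, so S6 has no further overlaps.
S7 starts after S4 ends.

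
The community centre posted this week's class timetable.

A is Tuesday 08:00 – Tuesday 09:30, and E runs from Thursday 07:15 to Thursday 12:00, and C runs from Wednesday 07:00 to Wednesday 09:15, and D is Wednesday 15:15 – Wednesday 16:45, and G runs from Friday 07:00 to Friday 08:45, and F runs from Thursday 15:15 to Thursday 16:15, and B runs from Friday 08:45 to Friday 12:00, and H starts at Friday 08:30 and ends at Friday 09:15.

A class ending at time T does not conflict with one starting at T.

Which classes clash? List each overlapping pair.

Sorted by start: A, C, D, E, F, G, H, B.
C starts after A ends, so nothing later overlaps A either.
D starts after C ends, so nothing later overlaps C either.
E starts after D ends, so nothing later overlaps D either.
F starts after E ends, so nothing later overlaps E either.
G starts after F ends, so nothing later overlaps F either.
H starts before G ends → G and H overlap.
B starts exactly when G ends (back-to-back, no overlap).
B starts before H ends → H and B overlap.

B & H, G & H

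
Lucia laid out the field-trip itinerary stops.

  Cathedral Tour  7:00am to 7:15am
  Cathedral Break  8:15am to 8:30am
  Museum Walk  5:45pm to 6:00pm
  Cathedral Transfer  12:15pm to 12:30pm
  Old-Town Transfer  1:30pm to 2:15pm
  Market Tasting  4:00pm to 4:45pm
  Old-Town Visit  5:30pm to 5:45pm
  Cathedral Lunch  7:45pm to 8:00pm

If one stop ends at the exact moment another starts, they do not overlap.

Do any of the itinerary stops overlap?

No

Sorted by start: Cathedral Tour, Cathedral Break, Cathedral Transfer, Old-Town Transfer, Market Tasting, Old-Town Visit, Museum Walk, Cathedral Lunch.
Cathedral Break starts after Cathedral Tour ends, so nothing later overlaps Cathedral Tour either.
Cathedral Transfer starts after Cathedral Break ends, so nothing later overlaps Cathedral Break either.
Old-Town Transfer starts after Cathedral Transfer ends, so nothing later overlaps Cathedral Transfer either.
Market Tasting starts after Old-Town Transfer ends, so nothing later overlaps Old-Town Transfer either.
Old-Town Visit starts after Market Tasting ends, so nothing later overlaps Market Tasting either.
Museum Walk starts exactly when Old-Town Visit ends (back-to-back, no overlap), so nothing later overlaps Old-Town Visit either.
Cathedral Lunch starts after Museum Walk ends.
Every pair is clear; the schedule has no overlaps.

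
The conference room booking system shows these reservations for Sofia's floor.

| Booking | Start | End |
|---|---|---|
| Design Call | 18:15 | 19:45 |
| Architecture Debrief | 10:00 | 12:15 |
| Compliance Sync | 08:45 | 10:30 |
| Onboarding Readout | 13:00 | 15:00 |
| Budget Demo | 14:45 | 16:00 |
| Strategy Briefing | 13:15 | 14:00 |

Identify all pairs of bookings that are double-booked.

Architecture Debrief & Compliance Sync, Budget Demo & Onboarding Readout, Onboarding Readout & Strategy Briefing

Sorted by start: Compliance Sync, Architecture Debrief, Onboarding Readout, Strategy Briefing, Budget Demo, Design Call.
Architecture Debrief starts before Compliance Sync ends → Compliance Sync and Architecture Debrief overlap.
Onboarding Readout starts after Compliance Sync ends, so nothing later overlaps Compliance Sync either.
Onboarding Readout starts after Architecture Debrief ends, so nothing later overlaps Architecture Debrief either.
Strategy Briefing starts before Onboarding Readout ends → Onboarding Readout and Strategy Briefing overlap.
Budget Demo starts before Onboarding Readout ends → Onboarding Readout and Budget Demo overlap.
Design Call starts after Onboarding Readout ends.
Budget Demo starts after Strategy Briefing ends, so nothing later overlaps Strategy Briefing either.
Design Call starts after Budget Demo ends.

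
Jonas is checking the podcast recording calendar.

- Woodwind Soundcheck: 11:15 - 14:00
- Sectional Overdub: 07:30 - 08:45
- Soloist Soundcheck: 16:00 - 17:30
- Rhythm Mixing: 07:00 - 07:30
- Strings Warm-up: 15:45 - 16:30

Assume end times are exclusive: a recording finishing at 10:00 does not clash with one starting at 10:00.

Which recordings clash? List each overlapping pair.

Sorted by start: Rhythm Mixing, Sectional Overdub, Woodwind Soundcheck, Strings Warm-up, Soloist Soundcheck.
Sectional Overdub starts exactly when Rhythm Mixing ends (back-to-back, no overlap), so Rhythm Mixing has no further overlaps.
Woodwind Soundcheck starts after Sectional Overdub ends, so Sectional Overdub has no further overlaps.
Strings Warm-up starts after Woodwind Soundcheck ends, so Woodwind Soundcheck has no further overlaps.
Soloist Soundcheck starts before Strings Warm-up ends → Strings Warm-up and Soloist Soundcheck overlap.

Soloist Soundcheck & Strings Warm-up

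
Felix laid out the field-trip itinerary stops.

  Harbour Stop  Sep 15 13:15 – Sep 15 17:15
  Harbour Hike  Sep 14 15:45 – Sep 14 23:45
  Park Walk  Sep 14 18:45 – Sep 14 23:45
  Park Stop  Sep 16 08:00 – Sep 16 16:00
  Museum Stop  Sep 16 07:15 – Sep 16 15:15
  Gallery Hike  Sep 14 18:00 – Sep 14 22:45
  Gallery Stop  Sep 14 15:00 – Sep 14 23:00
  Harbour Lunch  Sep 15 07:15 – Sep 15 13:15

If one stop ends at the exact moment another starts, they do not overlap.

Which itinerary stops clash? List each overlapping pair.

Sorted by start: Gallery Stop, Harbour Hike, Gallery Hike, Park Walk, Harbour Lunch, Harbour Stop, Museum Stop, Park Stop.
Harbour Hike starts before Gallery Stop ends → Gallery Stop and Harbour Hike overlap.
Gallery Hike starts before Gallery Stop ends → Gallery Stop and Gallery Hike overlap.
Park Walk starts before Gallery Stop ends → Gallery Stop and Park Walk overlap.
Harbour Lunch starts after Gallery Stop ends, so Gallery Stop has no further overlaps.
Gallery Hike starts before Harbour Hike ends → Harbour Hike and Gallery Hike overlap.
Park Walk starts before Harbour Hike ends → Harbour Hike and Park Walk overlap.
Harbour Lunch starts after Harbour Hike ends, so Harbour Hike has no further overlaps.
Park Walk starts before Gallery Hike ends → Gallery Hike and Park Walk overlap.
Harbour Lunch starts after Gallery Hike ends, so Gallery Hike has no further overlaps.
Harbour Lunch starts after Park Walk ends, so Park Walk has no further overlaps.
Harbour Stop starts exactly when Harbour Lunch ends (back-to-back, no overlap), so Harbour Lunch has no further overlaps.
Museum Stop starts after Harbour Stop ends, so Harbour Stop has no further overlaps.
Park Stop starts before Museum Stop ends → Museum Stop and Park Stop overlap.

Gallery Hike & Gallery Stop, Gallery Hike & Harbour Hike, Gallery Hike & Park Walk, Gallery Stop & Harbour Hike, Gallery Stop & Park Walk, Harbour Hike & Park Walk, Museum Stop & Park Stop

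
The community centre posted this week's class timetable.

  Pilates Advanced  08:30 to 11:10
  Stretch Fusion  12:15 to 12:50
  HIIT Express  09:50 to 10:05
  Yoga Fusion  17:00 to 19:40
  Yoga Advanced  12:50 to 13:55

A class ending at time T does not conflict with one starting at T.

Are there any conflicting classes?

Sorted by start: Pilates Advanced, HIIT Express, Stretch Fusion, Yoga Advanced, Yoga Fusion.
HIIT Express starts before Pilates Advanced ends → Pilates Advanced and HIIT Express overlap.
That's a conflict, so the schedule is not conflict-free.

Yes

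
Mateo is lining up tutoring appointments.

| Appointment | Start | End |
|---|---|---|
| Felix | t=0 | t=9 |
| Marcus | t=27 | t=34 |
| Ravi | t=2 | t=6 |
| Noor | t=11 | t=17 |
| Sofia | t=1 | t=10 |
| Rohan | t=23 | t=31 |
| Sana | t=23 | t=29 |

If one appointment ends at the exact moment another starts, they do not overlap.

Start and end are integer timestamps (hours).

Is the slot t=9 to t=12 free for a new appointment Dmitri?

Felix: ends t=9 at or before Dmitri starts t=9 → clear.
Sofia: starts t=1 before Dmitri ends t=12, and ends t=10 after Dmitri starts t=9 → overlap.
Ravi: ends t=6 at or before Dmitri starts t=9 → clear.
Noor: starts t=11 before Dmitri ends t=12, and ends t=17 after Dmitri starts t=9 → overlap.
Sana: starts t=23 at or after Dmitri ends t=12 → clear.
Rohan: starts t=23 at or after Dmitri ends t=12 → clear.
Marcus: starts t=27 at or after Dmitri ends t=12 → clear.
Dmitri overlaps Sofia, Noor.

No — it overlaps Noor, Sofia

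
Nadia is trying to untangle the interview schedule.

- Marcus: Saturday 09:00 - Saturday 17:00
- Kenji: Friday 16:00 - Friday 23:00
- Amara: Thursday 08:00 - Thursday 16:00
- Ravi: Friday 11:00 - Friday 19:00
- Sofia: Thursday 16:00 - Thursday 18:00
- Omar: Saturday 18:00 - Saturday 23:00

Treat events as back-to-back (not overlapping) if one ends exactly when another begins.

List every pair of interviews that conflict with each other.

Sorted by start: Amara, Sofia, Ravi, Kenji, Marcus, Omar.
Sofia starts exactly when Amara ends (back-to-back, no overlap), so nothing later overlaps Amara either.
Ravi starts after Sofia ends, so nothing later overlaps Sofia either.
Kenji starts before Ravi ends → Ravi and Kenji overlap.
Marcus starts after Ravi ends, so nothing later overlaps Ravi either.
Marcus starts after Kenji ends, so nothing later overlaps Kenji either.
Omar starts after Marcus ends.

Kenji & Ravi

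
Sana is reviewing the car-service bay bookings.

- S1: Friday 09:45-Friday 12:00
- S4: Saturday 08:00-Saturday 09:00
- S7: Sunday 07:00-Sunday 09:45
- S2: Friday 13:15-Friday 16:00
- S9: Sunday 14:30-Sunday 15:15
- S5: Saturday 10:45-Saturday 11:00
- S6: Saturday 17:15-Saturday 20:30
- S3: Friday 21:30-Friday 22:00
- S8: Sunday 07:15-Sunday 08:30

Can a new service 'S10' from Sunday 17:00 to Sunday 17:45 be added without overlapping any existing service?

S1: ends Friday 12:00 at or before S10 starts Sunday 17:00 → clear.
S2: ends Friday 16:00 at or before S10 starts Sunday 17:00 → clear.
S3: ends Friday 22:00 at or before S10 starts Sunday 17:00 → clear.
S4: ends Saturday 09:00 at or before S10 starts Sunday 17:00 → clear.
S5: ends Saturday 11:00 at or before S10 starts Sunday 17:00 → clear.
S6: ends Saturday 20:30 at or before S10 starts Sunday 17:00 → clear.
S7: ends Sunday 09:45 at or before S10 starts Sunday 17:00 → clear.
S8: ends Sunday 08:30 at or before S10 starts Sunday 17:00 → clear.
S9: ends Sunday 15:15 at or before S10 starts Sunday 17:00 → clear.

Yes — the slot is free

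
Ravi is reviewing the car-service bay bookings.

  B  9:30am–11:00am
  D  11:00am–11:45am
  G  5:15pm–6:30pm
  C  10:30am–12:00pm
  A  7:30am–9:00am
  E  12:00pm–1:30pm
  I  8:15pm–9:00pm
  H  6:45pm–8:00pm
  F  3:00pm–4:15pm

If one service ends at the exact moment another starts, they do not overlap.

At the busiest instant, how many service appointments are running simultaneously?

Walk through starts and ends in time order (an end at T is processed before a start at T):
7:30am start A → 1
9:00am end A → 0
9:30am start B → 1
10:30am start C → 2
11:00am end B → 1
11:00am start D → 2
11:45am end D → 1
12:00pm end C → 0
12:00pm start E → 1
1:30pm end E → 0
3:00pm start F → 1
4:15pm end F → 0
5:15pm start G → 1
6:30pm end G → 0
6:45pm start H → 1
8:00pm end H → 0
8:15pm start I → 1
9:00pm end I → 0
Peak is 2, at 10:30am (B, C).

2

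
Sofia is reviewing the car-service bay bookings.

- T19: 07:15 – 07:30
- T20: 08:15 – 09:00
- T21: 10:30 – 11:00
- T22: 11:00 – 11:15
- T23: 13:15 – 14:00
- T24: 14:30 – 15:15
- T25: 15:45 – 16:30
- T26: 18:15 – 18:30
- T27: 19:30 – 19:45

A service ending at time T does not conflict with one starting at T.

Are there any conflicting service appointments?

No

Sorted by start: T19, T20, T21, T22, T23, T24, T25, T26, T27.
T20 starts after T19 ends; T19 is clear from here.
T21 starts after T20 ends; T20 is clear from here.
T22 starts exactly when T21 ends (back-to-back, no overlap); T21 is clear from here.
T23 starts after T22 ends; T22 is clear from here.
T24 starts after T23 ends; T23 is clear from here.
T25 starts after T24 ends; T24 is clear from here.
T26 starts after T25 ends; T25 is clear from here.
T27 starts after T26 ends.
Every pair is clear; the schedule has no overlaps.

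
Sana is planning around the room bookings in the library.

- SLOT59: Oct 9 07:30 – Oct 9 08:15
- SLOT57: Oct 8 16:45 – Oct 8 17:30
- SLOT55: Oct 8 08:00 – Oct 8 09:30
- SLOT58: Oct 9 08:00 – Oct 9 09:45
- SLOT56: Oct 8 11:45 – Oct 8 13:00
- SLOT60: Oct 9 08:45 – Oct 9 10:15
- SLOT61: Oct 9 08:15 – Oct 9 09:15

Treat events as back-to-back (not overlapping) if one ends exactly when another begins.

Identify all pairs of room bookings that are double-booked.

Sorted by start: SLOT55, SLOT56, SLOT57, SLOT59, SLOT58, SLOT61, SLOT60.
SLOT56 starts after SLOT55 ends, so nothing later overlaps SLOT55 either.
SLOT57 starts after SLOT56 ends, so nothing later overlaps SLOT56 either.
SLOT59 starts after SLOT57 ends, so nothing later overlaps SLOT57 either.
SLOT58 starts before SLOT59 ends → SLOT59 and SLOT58 overlap.
SLOT61 starts exactly when SLOT59 ends (back-to-back, no overlap), so nothing later overlaps SLOT59 either.
SLOT61 starts before SLOT58 ends → SLOT58 and SLOT61 overlap.
SLOT60 starts before SLOT58 ends → SLOT58 and SLOT60 overlap.
SLOT60 starts before SLOT61 ends → SLOT61 and SLOT60 overlap.

SLOT58 & SLOT59, SLOT58 & SLOT60, SLOT58 & SLOT61, SLOT60 & SLOT61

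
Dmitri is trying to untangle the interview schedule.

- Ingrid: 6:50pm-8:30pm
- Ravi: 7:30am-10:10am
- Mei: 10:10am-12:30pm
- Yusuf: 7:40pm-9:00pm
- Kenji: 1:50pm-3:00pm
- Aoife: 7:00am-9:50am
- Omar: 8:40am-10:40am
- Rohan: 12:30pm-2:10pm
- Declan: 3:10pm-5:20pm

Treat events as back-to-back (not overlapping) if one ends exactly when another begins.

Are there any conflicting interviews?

Sorted by start: Aoife, Ravi, Omar, Mei, Rohan, Kenji, Declan, Ingrid, Yusuf.
Ravi starts before Aoife ends → Aoife and Ravi overlap.
That's a conflict, so the schedule is not conflict-free.

Yes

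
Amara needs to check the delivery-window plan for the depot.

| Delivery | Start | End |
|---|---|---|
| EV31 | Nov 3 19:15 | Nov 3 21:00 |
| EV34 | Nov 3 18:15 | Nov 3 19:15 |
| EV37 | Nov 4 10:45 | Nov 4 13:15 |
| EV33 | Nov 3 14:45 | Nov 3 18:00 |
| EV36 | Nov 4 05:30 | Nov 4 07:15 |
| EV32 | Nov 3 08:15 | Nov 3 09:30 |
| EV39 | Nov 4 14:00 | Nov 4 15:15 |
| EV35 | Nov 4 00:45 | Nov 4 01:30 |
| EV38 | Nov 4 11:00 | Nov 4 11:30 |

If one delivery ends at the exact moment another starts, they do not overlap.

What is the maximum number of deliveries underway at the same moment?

Walk through starts and ends in time order (an end at T is processed before a start at T):
Nov 3 08:15 start EV32 → 1
Nov 3 09:30 end EV32 → 0
Nov 3 14:45 start EV33 → 1
Nov 3 18:00 end EV33 → 0
Nov 3 18:15 start EV34 → 1
Nov 3 19:15 end EV34 → 0
Nov 3 19:15 start EV31 → 1
Nov 3 21:00 end EV31 → 0
Nov 4 00:45 start EV35 → 1
Nov 4 01:30 end EV35 → 0
Nov 4 05:30 start EV36 → 1
Nov 4 07:15 end EV36 → 0
Nov 4 10:45 start EV37 → 1
Nov 4 11:00 start EV38 → 2
Nov 4 11:30 end EV38 → 1
Nov 4 13:15 end EV37 → 0
Nov 4 14:00 start EV39 → 1
Nov 4 15:15 end EV39 → 0
Peak is 2, at Nov 4 11:00 (EV37, EV38).

2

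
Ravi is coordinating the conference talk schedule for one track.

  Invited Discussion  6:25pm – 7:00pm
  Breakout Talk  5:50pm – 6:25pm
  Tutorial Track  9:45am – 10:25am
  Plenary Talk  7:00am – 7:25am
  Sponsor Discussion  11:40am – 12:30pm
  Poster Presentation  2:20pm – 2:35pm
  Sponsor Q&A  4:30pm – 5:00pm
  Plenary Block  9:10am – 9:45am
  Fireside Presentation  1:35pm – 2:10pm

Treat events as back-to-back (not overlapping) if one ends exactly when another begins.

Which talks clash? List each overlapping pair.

Sorted by start: Plenary Talk, Plenary Block, Tutorial Track, Sponsor Discussion, Fireside Presentation, Poster Presentation, Sponsor Q&A, Breakout Talk, Invited Discussion.
Plenary Block starts after Plenary Talk ends; Plenary Talk is clear from here.
Tutorial Track starts exactly when Plenary Block ends (back-to-back, no overlap); Plenary Block is clear from here.
Sponsor Discussion starts after Tutorial Track ends; Tutorial Track is clear from here.
Fireside Presentation starts after Sponsor Discussion ends; Sponsor Discussion is clear from here.
Poster Presentation starts after Fireside Presentation ends; Fireside Presentation is clear from here.
Sponsor Q&A starts after Poster Presentation ends; Poster Presentation is clear from here.
Breakout Talk starts after Sponsor Q&A ends; Sponsor Q&A is clear from here.
Invited Discussion starts exactly when Breakout Talk ends (back-to-back, no overlap).

no conflicts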